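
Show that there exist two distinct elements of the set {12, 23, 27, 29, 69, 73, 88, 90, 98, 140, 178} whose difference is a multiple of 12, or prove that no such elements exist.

Reduce each element modulo 12: 12↦0, 23↦11, 27↦3, 29↦5, 69↦9, 73↦1, 88↦4, 90↦6, 98↦2, 140↦8, 178↦10.
All 11 residues are distinct, so no two elements differ by a multiple of 12.

No, no such pair exists.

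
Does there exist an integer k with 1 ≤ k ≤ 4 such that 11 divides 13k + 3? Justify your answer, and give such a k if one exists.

k = 4 works, since 13·4 + 3 = 55 = 5·11.

k = 4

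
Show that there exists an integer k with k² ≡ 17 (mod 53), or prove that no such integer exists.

Take k = 32. Then 32² = 1024 = 19·53 + 17, so 32² ≡ 17 (mod 53).

k = 32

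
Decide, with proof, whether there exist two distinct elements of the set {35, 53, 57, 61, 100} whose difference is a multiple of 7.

Reduce each element modulo 7: 35↦0, 53↦4, 57↦1, 61↦5, 100↦2.
These 5 residues are pairwise different, hence no difference of two elements is divisible by 7.

There is no such pair.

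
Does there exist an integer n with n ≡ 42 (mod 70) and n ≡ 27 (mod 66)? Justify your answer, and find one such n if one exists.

No such integer exists.

Reduce both congruences modulo 2, which divides 70 and 66: they say n ≡ 42 (mod 2) and n ≡ 27 (mod 2).
However 42 ≡ 0 and 27 ≡ 1 (mod 2), and 0 ≠ 1.
Therefore no such n exists.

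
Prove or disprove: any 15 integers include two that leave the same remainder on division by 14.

Partition the integers by their residue mod 14; there are 14 classes.
Since 15 > 14, two of the 15 integers must share a residue class by the pigeonhole principle; call them a and b.
So a and b have equal remainders mod 14, which is exactly what was to be shown.

Yes, this is always true.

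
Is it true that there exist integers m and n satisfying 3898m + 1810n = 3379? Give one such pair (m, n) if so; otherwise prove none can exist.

gcd(3898, 1810) = 2, so every integer of the form 3898m + 1810n is a multiple of 2.
However 3379 leaves remainder 1 on division by 2.
Hence no integers m, n satisfy the equation.

No, no such integers exist.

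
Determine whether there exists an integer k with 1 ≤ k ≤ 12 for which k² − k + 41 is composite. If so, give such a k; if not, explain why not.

There is no such integer k in that range.

The values for k = 1, 2, …, 12 are 41, 43, 47, 53, 61, 71, 83, 97, 113, 131, 151, 173, and each of these is prime.
So no value in the range makes the expression composite.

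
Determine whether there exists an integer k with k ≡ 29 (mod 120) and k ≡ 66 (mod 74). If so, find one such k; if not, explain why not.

gcd(120, 74) = 2. If k ≡ 29 (mod 120) and k ≡ 66 (mod 74), then k ≡ 29 (mod 2) and k ≡ 66 (mod 2).
But 29 mod 2 = 1 while 66 mod 2 = 0, a contradiction.
Hence the system has no solution.

No, no such integer exists.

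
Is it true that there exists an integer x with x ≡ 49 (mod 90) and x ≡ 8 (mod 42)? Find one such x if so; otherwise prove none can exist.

No such integer exists.

Both moduli are multiples of 6 = gcd(90, 42), so any solution would satisfy x ≡ 49 and x ≡ 8 modulo 6 simultaneously.
However 49 ≡ 1 and 8 ≡ 2 (mod 6), and 1 ≠ 2.
So no integer satisfies both congruences.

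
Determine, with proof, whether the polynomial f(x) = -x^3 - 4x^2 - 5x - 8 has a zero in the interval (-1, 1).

f has no root in that interval.

f(-1) = -6 and f(1) = -18, both negative, so a sign-change argument is unavailable; we show f keeps this sign on the whole interval.
Substitute x = -1 + u, where 0 < u < 2 on the interval. Expanding, f(-1 + u) = -u^3 - u^2 - 6.
All 3 nonzero coefficients of this polynomial in u are negative; hence for u > 0 the value is a sum of negative terms (the constant -6 among them).
So f is strictly negative on (-1, 1); no root exists in the interval.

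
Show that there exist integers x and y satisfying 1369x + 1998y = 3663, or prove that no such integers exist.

x = 45, y = -29

gcd(1369, 1998) = 37, and 37 divides 3663, so integer solutions exist.
Dividing through by 37 reduces the equation to 37x + 54y = 99.
Run the Euclidean algorithm on 54 and 37: 54 = 1·37 + 17, 37 = 2·17 + 3, 17 = 5·3 + 2, 3 = 1·2 + 1, 2 = 2·1 + 0.
Unwinding: 1 = 3 − 1·2 = 3 − (17 − 5·3) = −17 + 6·3 = −17 + 6·(37 − 2·17) = 6·37 − 13·17 = 6·37 − 13·(54 − 1·37) = −13·54 + 19·37, i.e. 37·19 + 54·(-13) = 1.
Times 99: 37·1881 + 54·(-1287) = 99, so (1881, -1287) solves it.
Shifting by a multiple of (54, −37) keeps it a solution: x = 1881 − 34·54 = 45, y = -1287 + 34·37 = -29.
Check: 1369·45 + 1998·(-29) = 61605 − 57942 = 3663. ✓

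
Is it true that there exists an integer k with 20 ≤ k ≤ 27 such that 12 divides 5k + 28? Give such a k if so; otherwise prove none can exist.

At k = 20, 5·20 + 28 = 128 ≡ 8 (mod 12), and each step in k adds 5, giving residues 8, 1, 6, 11, 4, 9, 2, 7 for k = 20, 21, …, 27.
None is 0, so 12 never divides 5k + 28 on this range.

No, no such integer k in that range exists.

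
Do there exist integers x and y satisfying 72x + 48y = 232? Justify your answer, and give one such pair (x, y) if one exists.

Any value of 72x + 48y is a multiple of gcd(72, 48) = 24.
However 232 leaves remainder 16 on division by 24.
Hence no integers x, y satisfy the equation.

There are no such integers.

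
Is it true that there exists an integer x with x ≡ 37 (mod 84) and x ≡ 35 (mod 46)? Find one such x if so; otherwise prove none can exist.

The moduli are not coprime: gcd(84, 46) = 2. Compatibility requires 2 ∣ (35 − 37) = -2, which holds, so solutions exist.
List candidates x ≡ 37 (mod 84): 37, 121, 205, 289, 373, 457, 541. Modulo 46 these are 37, 29, 21, 13, 5, 43, 35; 541 gives 35 as required.
Indeed 541 ≡ 37 (mod 84) and 541 ≡ 35 (mod 46).

x = 541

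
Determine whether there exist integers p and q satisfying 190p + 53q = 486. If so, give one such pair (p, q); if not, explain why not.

Since gcd(190, 53) = 1, every integer is an integer combination of 190 and 53.
Run the Euclidean algorithm on 190 and 53: 190 = 3·53 + 31, 53 = 1·31 + 22, 31 = 1·22 + 9, 22 = 2·9 + 4, 9 = 2·4 + 1, 4 = 4·1 + 0.
Back-substituting, 1 = 9 − 2·4 = 9 − 2·(22 − 2·9) = −2·22 + 5·9 = −2·22 + 5·(31 − 1·22) = 5·31 − 7·22 = 5·31 − 7·(53 − 1·31) = −7·53 + 12·31 = −7·53 + 12·(190 − 3·53) = 12·190 − 43·53; that is, 190·12 + 53·(-43) = 1.
Scaling by 486 gives the particular solution (p, q) = (5832, -20898).
The general solution is p = 5832 + 53k, q = -20898 − 190k; taking k = -110 gives the smaller pair p = 2, q = 2.
Check: 190·2 + 53·2 = 380 + 106 = 486. ✓

p = 2, q = 2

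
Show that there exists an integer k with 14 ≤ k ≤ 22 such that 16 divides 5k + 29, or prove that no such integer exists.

The values of 5k + 29 for k = 14, 15, …, 22 are 99, 104, 109, 114, 119, 124, 129, 134, 139; reduced mod 16 these are 3, 8, 13, 2, 7, 12, 1, 6, 11.
Since 0 is absent from this list, 16 ∤ 5k + 29 for every k with 14 ≤ k ≤ 22.

There is no such integer k in that range.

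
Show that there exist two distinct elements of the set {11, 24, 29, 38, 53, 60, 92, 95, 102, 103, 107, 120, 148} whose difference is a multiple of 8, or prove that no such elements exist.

Both 11 and 107 leave remainder 3 on division by 8; their difference 96 = 12·8 is a multiple of 8.

11 and 107 are such a pair.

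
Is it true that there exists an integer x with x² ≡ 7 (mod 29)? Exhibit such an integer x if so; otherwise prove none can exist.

x = 23

x = 23 works: 23² = 529, and 529 − 7 = 522 = 18·29.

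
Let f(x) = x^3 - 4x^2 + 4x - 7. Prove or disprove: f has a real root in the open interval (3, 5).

f(3) = -4 and f(5) = 38, which have opposite signs.
As a polynomial, f is continuous on every closed interval.
By the Intermediate Value Theorem, f takes the value 0 somewhere in the open interval.

Yes, f has a root in the interval.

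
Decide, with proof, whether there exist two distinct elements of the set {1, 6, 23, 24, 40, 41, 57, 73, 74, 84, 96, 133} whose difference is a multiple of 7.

The pair (1, 57) works.

Reduce each element mod 7: 1↦1, 6↦6, 23↦2, 24↦3, 40↦5, 41↦6, 57↦1, 73↦3, 74↦4, 84↦0, 96↦5, 133↦0. The residue 1 repeats (at 1 and 57), and 57 − 1 = 56 = 8·7.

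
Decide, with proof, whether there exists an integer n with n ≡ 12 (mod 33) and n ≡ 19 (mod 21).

Both moduli are multiples of 3 = gcd(33, 21), so any solution would satisfy n ≡ 12 and n ≡ 19 modulo 3 simultaneously.
However 12 ≡ 0 and 19 ≡ 1 (mod 3), and 0 ≠ 1.
So no integer satisfies both congruences.

There is no such integer.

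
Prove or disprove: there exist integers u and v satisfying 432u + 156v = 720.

u = 6, v = -12

gcd(432, 156) = 12, and 12 divides 720, so integer solutions exist.
Dividing through by 12 reduces the equation to 36u + 13v = 60.
Dividing repeatedly: 36 = 2·13 + 10, 13 = 1·10 + 3, 10 = 3·3 + 1, 3 = 3·1 + 0.
Working back up the chain: 1 = 10 − 3·3 = 10 − 3·(13 − 1·10) = −3·13 + 4·10 = −3·13 + 4·(36 − 2·13) = 4·36 − 11·13. So 36·4 + 13·(-11) = 1.
Times 60: 36·240 + 13·(-660) = 60, so (240, -660) solves it.
Shifting by a multiple of (13, −36) keeps it a solution: u = 240 − 18·13 = 6, v = -660 + 18·36 = -12.
Check: 432·6 + 156·(-12) = 2592 − 1872 = 720. ✓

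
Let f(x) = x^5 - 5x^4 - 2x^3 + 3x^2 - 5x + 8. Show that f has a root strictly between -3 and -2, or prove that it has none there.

No such root exists.

The endpoint values f(-3) = -544 and f(-2) = -66 are both negative. Claim: f(x) < 0 for every x in (-3, -2).
Shift to the endpoint -2: with x = -2 − u (0 < u < 1), one computes f(-2 − u) = -u^5 - 15u^4 - 78u^3 - 185u^2 - 199u - 66.
All 6 nonzero coefficients of this polynomial in u are negative; hence for u > 0 the value is a sum of negative terms (the constant -66 among them).
Therefore f(x) < 0 throughout (-3, -2), and f has no zero there.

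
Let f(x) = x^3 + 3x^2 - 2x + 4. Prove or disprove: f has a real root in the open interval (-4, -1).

Such a root exists.

f(-4) = -4 and f(-1) = 8, which have opposite signs.
Since f is a polynomial it is continuous on [-4, -1].
By the Intermediate Value Theorem f must vanish at some point of (-4, -1).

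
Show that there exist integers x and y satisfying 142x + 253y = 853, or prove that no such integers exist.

Since gcd(142, 253) = 1, every integer is an integer combination of 142 and 253.
Run the Euclidean algorithm on 253 and 142: 253 = 1·142 + 111, 142 = 1·111 + 31, 111 = 3·31 + 18, 31 = 1·18 + 13, 18 = 1·13 + 5, 13 = 2·5 + 3, 5 = 1·3 + 2, 3 = 1·2 + 1, 2 = 2·1 + 0.
Unwinding: 1 = 3 − 1·2 = 3 − (5 − 1·3) = −5 + 2·3 = −5 + 2·(13 − 2·5) = 2·13 − 5·5 = 2·13 − 5·(18 − 1·13) = −5·18 + 7·13 = −5·18 + 7·(31 − 1·18) = 7·31 − 12·18 = 7·31 − 12·(111 − 3·31) = −12·111 + 43·31 = −12·111 + 43·(142 − 1·111) = 43·142 − 55·111 = 43·142 − 55·(253 − 1·142) = −55·253 + 98·142, i.e. 142·98 + 253·(-55) = 1.
Times 853: 142·83594 + 253·(-46915) = 853, so (83594, -46915) solves it.
The general solution is x = 83594 + 253k, y = -46915 − 142k; taking k = -330 gives the smaller pair x = 104, y = -55.
Check: 142·104 + 253·(-55) = 14768 − 13915 = 853. ✓

x = 104, y = -55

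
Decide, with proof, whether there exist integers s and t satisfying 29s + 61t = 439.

Since gcd(29, 61) = 1, every integer is an integer combination of 29 and 61.
Euclidean algorithm: 61 = 2·29 + 3, 29 = 9·3 + 2, 3 = 1·2 + 1, 2 = 2·1 + 0.
Unwinding: 1 = 3 − 1·2 = 3 − (29 − 9·3) = −29 + 10·3 = −29 + 10·(61 − 2·29) = 10·61 − 21·29, i.e. 29·(-21) + 61·10 = 1.
Multiplying through by 439: s = (-21)·439 = -9219, t = 10·439 = 4390 is a solution.
Shifting by a multiple of (61, −29) keeps it a solution: s = -9219 + 152·61 = 53, t = 4390 − 152·29 = -18.
Check: 29·53 + 61·(-18) = 1537 − 1098 = 439. ✓

s = 53, t = -18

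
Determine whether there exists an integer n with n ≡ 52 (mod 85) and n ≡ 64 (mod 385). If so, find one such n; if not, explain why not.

No such integer exists.

Both moduli are multiples of 5 = gcd(85, 385), so any solution would satisfy n ≡ 52 and n ≡ 64 modulo 5 simultaneously.
These are incompatible: 52 − 64 = -12 is not divisible by 5.
Hence the system has no solution.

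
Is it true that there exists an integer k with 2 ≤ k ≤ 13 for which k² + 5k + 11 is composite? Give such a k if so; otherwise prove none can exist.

At k = 12: 12² + 5·12 + 11 = 215 = 5·43, which is composite.

k = 12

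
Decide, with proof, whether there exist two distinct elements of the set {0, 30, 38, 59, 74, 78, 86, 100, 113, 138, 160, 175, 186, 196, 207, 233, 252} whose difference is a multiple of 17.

There is no such pair.

Reduce each element modulo 17: 0↦0, 30↦13, 38↦4, 59↦8, 74↦6, 78↦10, 86↦1, 100↦15, 113↦11, 138↦2, 160↦7, 175↦5, 186↦16, 196↦9, 207↦3, 233↦12, 252↦14.
These 17 residues are pairwise different, hence no difference of two elements is divisible by 17.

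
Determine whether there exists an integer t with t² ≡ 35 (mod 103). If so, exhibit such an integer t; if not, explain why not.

Apply Euler's criterion with the prime 103: 35 is a quadratic residue iff 35^51 ≡ 1 (mod 103), and a non-residue iff it is ≡ −1.
Repeated squaring mod 103: 35^2 = 1225 ≡ 92; 35^4 ≡ 92² = 8464 ≡ 18; 35^8 ≡ 18² = 324 ≡ 15; 35^16 ≡ 15² = 225 ≡ 19; 35^32 ≡ 19² = 361 ≡ 52.
Since 51 = 32 + 16 + 2 + 1, 35^51 ≡ 52 · 19 · 92 · 35; multiplying out mod 103: 52·19 = 988 ≡ 61, then 61·92 = 5612 ≡ 50, then 50·35 = 1750 ≡ 102. Thus 35^51 ≡ 102 ≡ −1 (mod 103).
By Euler's criterion 35 is a quadratic non-residue mod 103: no t satisfies t² ≡ 35 (mod 103).

No such integer exists.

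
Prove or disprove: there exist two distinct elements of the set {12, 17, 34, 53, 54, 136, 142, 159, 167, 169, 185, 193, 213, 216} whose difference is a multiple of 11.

Reduce each element mod 11: 12↦1, 17↦6, 34↦1, 53↦9, 54↦10, 136↦4, 142↦10, 159↦5, 167↦2, 169↦4, 185↦9, 193↦6, 213↦4, 216↦7. The residue 1 repeats (at 12 and 34), and 34 − 12 = 22 = 2·11.

12 and 34 are such a pair.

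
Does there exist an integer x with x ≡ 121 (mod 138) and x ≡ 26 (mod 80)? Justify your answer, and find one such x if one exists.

No such integer exists.

Both moduli are multiples of 2 = gcd(138, 80), so any solution would satisfy x ≡ 121 and x ≡ 26 modulo 2 simultaneously.
However 121 ≡ 1 and 26 ≡ 0 (mod 2), and 1 ≠ 0.
So no integer satisfies both congruences.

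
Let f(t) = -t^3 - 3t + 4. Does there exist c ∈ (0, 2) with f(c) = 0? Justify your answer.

Such a root exists.

f(0) = 4 and f(2) = -10, which have opposite signs.
Since f is a polynomial it is continuous on [0, 2].
By the Intermediate Value Theorem, f takes the value 0 somewhere in the open interval.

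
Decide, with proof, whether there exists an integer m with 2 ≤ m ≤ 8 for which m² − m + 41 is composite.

The values for m = 2, 3, …, 8 are 43, 47, 53, 61, 71, 83, 97, and each of these is prime.
So no value in the range makes the expression composite.

No, no such integer m in that range exists.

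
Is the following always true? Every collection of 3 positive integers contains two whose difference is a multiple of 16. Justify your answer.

No, the set {36, 37, 38} is a counterexample.

Consider the 3 integers 36, 37, 38. They lie in distinct residue classes modulo 16, since 3 ≤ 16.
No two share a residue, so no pair has difference divisible by 16; the claim fails for this set.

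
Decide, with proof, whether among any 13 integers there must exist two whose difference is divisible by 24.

Consider the 13 integers 99, 100, …, 111. They lie in distinct residue classes modulo 24, since 13 ≤ 24.
No two share a residue, so no pair has difference divisible by 24; the claim fails for this set.

No; for instance {99, 100, 101, 102, 103, 104, 105, 106, 107, 108, 109, 110, 111} is a counterexample.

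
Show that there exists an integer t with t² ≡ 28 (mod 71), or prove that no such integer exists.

Apply Euler's criterion with the prime 71: 28 is a quadratic residue iff 28^35 ≡ 1 (mod 71), and a non-residue iff it is ≡ −1.
Squaring successively (mod 71): 28^2 = 784 ≡ 3; 28^4 ≡ 3² = 9 ≡ 9; 28^8 ≡ 9² = 81 ≡ 10; 28^16 ≡ 10² = 100 ≡ 29; 28^32 ≡ 29² = 841 ≡ 60.
Since 35 = 32 + 2 + 1, 28^35 ≡ 60 · 3 · 28; multiplying out mod 71: 60·3 = 180 ≡ 38, then 38·28 = 1064 ≡ 70. Thus 28^35 ≡ 70 ≡ −1 (mod 71).
The value −1 means 28 is a non-residue modulo 71, so t² ≡ 28 (mod 71) is impossible.

No, no such integer exists.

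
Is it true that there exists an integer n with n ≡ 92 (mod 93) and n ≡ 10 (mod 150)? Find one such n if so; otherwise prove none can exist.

No such integer exists.

gcd(93, 150) = 3. If n ≡ 92 (mod 93) and n ≡ 10 (mod 150), then n ≡ 92 (mod 3) and n ≡ 10 (mod 3).
However 92 ≡ 2 and 10 ≡ 1 (mod 3), and 2 ≠ 1.
Hence the system has no solution.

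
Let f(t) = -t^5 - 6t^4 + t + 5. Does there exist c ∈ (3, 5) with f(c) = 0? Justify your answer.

The endpoint values f(3) = -721 and f(5) = -6865 are both negative. Claim: f(t) < 0 for every t in (3, 5).
Shift to the endpoint 3: with t = 3 + u (0 < u < 2), one computes f(3 + u) = -u^5 - 21u^4 - 162u^3 - 594u^2 - 1052u - 721.
The nonzero coefficients here are all negative, so for u > 0 every term is negative (or zero), and the constant term -721 is strictly negative.
Therefore f(t) < 0 throughout (3, 5), and f has no zero there.

No such root exists.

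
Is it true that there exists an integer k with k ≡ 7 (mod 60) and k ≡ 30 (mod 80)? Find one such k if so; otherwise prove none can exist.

Reduce both congruences modulo 20, which divides 60 and 80: they say k ≡ 7 (mod 20) and k ≡ 30 (mod 20).
But 7 mod 20 = 7 while 30 mod 20 = 10, a contradiction.
Hence the system has no solution.

There is no such integer.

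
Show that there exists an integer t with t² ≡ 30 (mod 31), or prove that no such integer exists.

31 is prime, so by Euler's criterion 30 is a square mod 31 iff 30^((31−1)/2) = 30^15 ≡ 1 (mod 31).
Squaring successively (mod 31): 30^2 = 900 ≡ 1; 30^4 ≡ 1² = 1 ≡ 1; 30^8 ≡ 1² = 1 ≡ 1.
Since 15 = 8 + 4 + 2 + 1, 30^15 ≡ 1 · 1 · 1 · 30; multiplying out mod 31: 1·1 = 1 ≡ 1, then 1·1 = 1 ≡ 1, then 1·30 = 30 ≡ 30. Thus 30^15 ≡ 30 ≡ −1 (mod 31).
The value −1 means 30 is a non-residue modulo 31, so t² ≡ 30 (mod 31) is impossible.

No such integer exists.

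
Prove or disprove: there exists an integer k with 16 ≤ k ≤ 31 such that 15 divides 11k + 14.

At k = 26 we get 11·26 + 14 = 300, and 300 = 15·20.

k = 26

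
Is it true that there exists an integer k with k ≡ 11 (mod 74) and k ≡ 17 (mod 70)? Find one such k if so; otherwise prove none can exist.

The moduli are not coprime: gcd(74, 70) = 2. Compatibility requires 2 ∣ (17 − 11) = 6, which holds, so solutions exist.
Put k = 11 + 74t, so we need 74t ≡ 6 (mod 70), equivalently (divide by 2) 37t ≡ 3 (mod 35).
37 ≡ 2 (mod 35), so this reads 2t ≡ 3 (mod 35). To invert 2 modulo 35: 35 = 17·2 + 1, 2 = 2·1 + 0, and unwinding, 1 = 35 − 17·2. Thus 2⁻¹ ≡ -17 ≡ 18 (mod 35).
Multiplying by 18: t ≡ 18·3 = 54 ≡ 19 (mod 35).
Then k = 11 + 74·19 = 1417.
Verify: 1417 = 19·74 + 11 and 1417 = 20·70 + 17. ✓

k = 1417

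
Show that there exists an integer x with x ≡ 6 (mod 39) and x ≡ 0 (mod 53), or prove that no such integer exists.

x = 318

Since 39 and 53 share no common factor, CRT says the pair of congruences has a solution (unique mod 2067).
Write x = 6 + 39t and require 6 + 39t ≡ 0 (mod 53), i.e. 39t ≡ 47 (mod 53).
To invert 39 modulo 53: 53 = 1·39 + 14, 39 = 2·14 + 11, 14 = 1·11 + 3, 11 = 3·3 + 2, 3 = 1·2 + 1, 2 = 2·1 + 0, and unwinding, 1 = 3 − 1·2 = 3 − (11 − 3·3) = −11 + 4·3 = −11 + 4·(14 − 1·11) = 4·14 − 5·11 = 4·14 − 5·(39 − 2·14) = −5·39 + 14·14 = −5·39 + 14·(53 − 1·39) = 14·53 − 19·39. Thus 39⁻¹ ≡ -19 ≡ 34 (mod 53).
Multiplying by 34: t ≡ 34·47 = 1598 ≡ 8 (mod 53).
Taking t = 8 gives x = 6 + 39·8 = 318.
Check: 318 mod 39 = 6, 318 mod 53 = 0. ✓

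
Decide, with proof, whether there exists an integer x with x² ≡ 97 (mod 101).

x = 20 works: 20² = 400, and 400 − 97 = 303 = 3·101.

x = 20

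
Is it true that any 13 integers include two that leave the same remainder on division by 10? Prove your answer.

Partition the integers by their residue mod 10; there are 10 classes.
With 13 integers and only 10 classes, the pigeonhole principle forces two of them, say a and b, into the same class.
So a and b have equal remainders mod 10, which is exactly what was to be shown.

Yes.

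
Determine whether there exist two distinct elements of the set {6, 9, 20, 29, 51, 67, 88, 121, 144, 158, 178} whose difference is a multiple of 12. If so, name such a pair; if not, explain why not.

There is no such pair.

Residues mod 12: 6↦6, 9↦9, 20↦8, 29↦5, 51↦3, 67↦7, 88↦4, 121↦1, 144↦0, 158↦2, 178↦10.
No residue repeats among the 11 elements, so no pair has difference ≡ 0 (mod 12).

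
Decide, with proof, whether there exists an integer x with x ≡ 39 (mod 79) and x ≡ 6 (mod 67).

x = 1145

gcd(79, 67) = 1, so the Chinese Remainder Theorem guarantees exactly one residue class mod 5293 satisfying both.
Any solution of the first congruence is x = 39 + 79t; substituting into the second, 79t ≡ 6 − 39 ≡ 34 (mod 67).
79 ≡ 12 (mod 67), so this reads 12t ≡ 34 (mod 67). Since 12·28 = 336 = 5·67 + 1, the inverse of 12 mod 67 is 28.
Multiplying by 28: t ≡ 28·34 = 952 ≡ 14 (mod 67).
Taking t = 14 gives x = 39 + 79·14 = 1145.
Indeed 1145 ≡ 39 (mod 79) and 1145 ≡ 6 (mod 67).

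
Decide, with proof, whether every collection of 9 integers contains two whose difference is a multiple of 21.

No, the set {73, 74, 75, 76, 77, 78, 79, 80, 81} is a counterexample.

Take the 9 consecutive integers 73, 74, …, 81: their residues mod 21 are all distinct because 9 ≤ 21.
Any two of them differ by at most 8 < 21 and by at least 1, so no difference is a multiple of 21.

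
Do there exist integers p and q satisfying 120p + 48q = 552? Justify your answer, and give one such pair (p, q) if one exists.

Since gcd(120, 48) = 24 and 552 = 24·23, Bézout's identity guarantees a solution.
Dividing through by 24 reduces the equation to 5p + 2q = 23.
Euclidean algorithm: 5 = 2·2 + 1, 2 = 2·1 + 0.
Unwinding: 1 = 5 − 2·2, i.e. 5·1 + 2·(-2) = 1.
Times 23: 5·23 + 2·(-46) = 23, so (23, -46) solves it.
Shifting by a multiple of (2, −5) keeps it a solution: p = 23 − 11·2 = 1, q = -46 + 11·5 = 9.
Indeed 120·1 + 48·9 = 120 + 432 = 552.

p = 1, q = 9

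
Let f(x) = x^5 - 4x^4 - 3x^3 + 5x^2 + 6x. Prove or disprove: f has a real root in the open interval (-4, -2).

f(-4) = -1800 and f(-2) = -64, both negative, so a sign-change argument is unavailable; we show f keeps this sign on the whole interval.
Substitute x = -2 − u, where 0 < u < 2 on the interval. Expanding, f(-2 − u) = -u^5 - 14u^4 - 69u^3 - 153u^2 - 158u - 64.
The nonzero coefficients here are all negative, so for u > 0 every term is negative (or zero), and the constant term -64 is strictly negative.
Therefore f(x) < 0 throughout (-4, -2), and f has no zero there.

No.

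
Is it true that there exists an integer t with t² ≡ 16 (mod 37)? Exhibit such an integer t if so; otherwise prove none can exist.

t = 33

t = 33 works: 33² = 1089, and 1089 − 16 = 1073 = 29·37.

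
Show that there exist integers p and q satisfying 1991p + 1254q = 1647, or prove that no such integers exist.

No such integers exist.

Any value of 1991p + 1254q is a multiple of gcd(1991, 1254) = 11.
But 1647 is not a multiple of 11 (it leaves remainder 8).
Therefore 1991p + 1254q = 1647 has no solution in integers.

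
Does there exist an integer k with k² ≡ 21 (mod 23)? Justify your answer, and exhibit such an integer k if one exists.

No such integer exists.

23 is prime, so by Euler's criterion 21 is a square mod 23 iff 21^((23−1)/2) = 21^11 ≡ 1 (mod 23).
Repeated squaring mod 23: 21^2 = 441 ≡ 4; 21^4 ≡ 4² = 16 ≡ 16; 21^8 ≡ 16² = 256 ≡ 3.
Since 11 = 8 + 2 + 1, 21^11 ≡ 3 · 4 · 21; multiplying out mod 23: 3·4 = 12 ≡ 12, then 12·21 = 252 ≡ 22. Thus 21^11 ≡ 22 ≡ −1 (mod 23).
The value −1 means 21 is a non-residue modulo 23, so k² ≡ 21 (mod 23) is impossible.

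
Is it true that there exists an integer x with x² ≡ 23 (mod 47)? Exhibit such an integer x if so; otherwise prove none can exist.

No, no such integer exists.

Apply Euler's criterion with the prime 47: 23 is a quadratic residue iff 23^23 ≡ 1 (mod 47), and a non-residue iff it is ≡ −1.
Squaring successively (mod 47): 23^2 = 529 ≡ 12; 23^4 ≡ 12² = 144 ≡ 3; 23^8 ≡ 3² = 9 ≡ 9; 23^16 ≡ 9² = 81 ≡ 34.
Since 23 = 16 + 4 + 2 + 1, 23^23 ≡ 34 · 3 · 12 · 23; multiplying out mod 47: 34·3 = 102 ≡ 8, then 8·12 = 96 ≡ 2, then 2·23 = 46 ≡ 46. Thus 23^23 ≡ 46 ≡ −1 (mod 47).
The value −1 means 23 is a non-residue modulo 47, so x² ≡ 23 (mod 47) is impossible.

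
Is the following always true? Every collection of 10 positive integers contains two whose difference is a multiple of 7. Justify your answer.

There are exactly 7 possible remainders on division by 7.
With 10 integers and only 7 classes, the pigeonhole principle forces two of them, say a and b, into the same class.
Their difference a − b is then a multiple of 7.

Yes, this is always true.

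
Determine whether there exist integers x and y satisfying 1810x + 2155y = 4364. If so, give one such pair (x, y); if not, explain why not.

No, no such integers exist.

Both 1810 and 2155 are divisible by gcd(1810, 2155) = 5, hence so is any combination 1810x + 2155y.
But 4364 = 5·872 + 4, so 5 ∤ 4364.
Therefore 1810x + 2155y = 4364 has no solution in integers.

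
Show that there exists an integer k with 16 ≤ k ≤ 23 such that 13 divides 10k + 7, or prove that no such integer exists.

For k = 16, 17, …, 23 the values of 10k + 7 modulo 13 are 11, 8, 5, 2, 12, 9, 6, 3 respectively.
None is 0, so 13 never divides 10k + 7 on this range.

There is no such integer k in that range.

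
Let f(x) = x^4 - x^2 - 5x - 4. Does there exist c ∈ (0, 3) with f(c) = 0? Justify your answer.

f(0) = -4 and f(3) = 53, which have opposite signs.
Since f is a polynomial it is continuous on [0, 3].
By the Intermediate Value Theorem, f takes the value 0 somewhere in the open interval.

Yes, f has a root in the interval.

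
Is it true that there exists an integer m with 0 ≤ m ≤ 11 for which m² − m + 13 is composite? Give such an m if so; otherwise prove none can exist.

m = 7

At m = 7: 7² − 7 + 13 = 55 = 5·11, which is composite.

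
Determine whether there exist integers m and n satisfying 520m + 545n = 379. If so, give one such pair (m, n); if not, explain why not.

No such integers exist.

Both 520 and 545 are divisible by gcd(520, 545) = 5, hence so is any combination 520m + 545n.
But 379 = 5·75 + 4, so 5 ∤ 379.
So the equation is unsolvable over ℤ.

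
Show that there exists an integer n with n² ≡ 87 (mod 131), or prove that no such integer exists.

131 is prime, so by Euler's criterion 87 is a square mod 131 iff 87^((131−1)/2) = 87^65 ≡ 1 (mod 131).
Repeated squaring mod 131: 87^2 = 7569 ≡ 102; 87^4 ≡ 102² = 10404 ≡ 55; 87^8 ≡ 55² = 3025 ≡ 12; 87^16 ≡ 12² = 144 ≡ 13; 87^32 ≡ 13² = 169 ≡ 38; 87^64 ≡ 38² = 1444 ≡ 3.
Since 65 = 64 + 1, 87^65 ≡ 3 · 87; multiplying out mod 131: 3·87 = 261 ≡ 130. Thus 87^65 ≡ 130 ≡ −1 (mod 131).
The value −1 means 87 is a non-residue modulo 131, so n² ≡ 87 (mod 131) is impossible.

No, no such integer exists.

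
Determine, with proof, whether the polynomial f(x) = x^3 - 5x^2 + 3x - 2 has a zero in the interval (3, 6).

f(3) = -11 and f(6) = 52, which have opposite signs.
As a polynomial, f is continuous on every closed interval.
By the Intermediate Value Theorem f must vanish at some point of (3, 6).

Yes, f has a root in the interval.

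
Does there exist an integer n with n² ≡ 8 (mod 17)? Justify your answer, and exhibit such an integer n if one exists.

Take n = 12. Then 12² = 144 = 8·17 + 8, so 12² ≡ 8 (mod 17).

n = 12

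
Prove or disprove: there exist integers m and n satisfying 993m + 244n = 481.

993 and 244 are coprime, so 993m + 244n ranges over all of ℤ.
Euclidean algorithm: 993 = 4·244 + 17, 244 = 14·17 + 6, 17 = 2·6 + 5, 6 = 1·5 + 1, 5 = 5·1 + 0.
Working back up the chain: 1 = 6 − 1·5 = 6 − (17 − 2·6) = −17 + 3·6 = −17 + 3·(244 − 14·17) = 3·244 − 43·17 = 3·244 − 43·(993 − 4·244) = −43·993 + 175·244. So 993·(-43) + 244·175 = 1.
Times 481: 993·(-20683) + 244·84175 = 481, so (-20683, 84175) solves it.
Adding 85·244 to m and subtracting 85·993 from n gives the tidier solution (57, -230).
Check: 993·57 + 244·(-230) = 56601 − 56120 = 481. ✓

m = 57, n = -230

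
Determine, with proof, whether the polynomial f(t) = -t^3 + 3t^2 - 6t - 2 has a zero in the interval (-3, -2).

Evaluate at the endpoints: f(-3) = 70, f(-2) = 30 — same sign (positive).
The derivative f'(t) = -3t^2 + 6t - 6 is a quadratic with discriminant 6² − 4·(-3)·(-6) = -36 < 0; it never vanishes, so it is always negative (sign of the leading coefficient).
Hence f is strictly decreasing on ℝ, and in particular on [-3, -2]. A strictly monotone function with same-sign endpoint values stays positive on the whole interval, so f has no zero in (-3, -2).

f has no root in that interval.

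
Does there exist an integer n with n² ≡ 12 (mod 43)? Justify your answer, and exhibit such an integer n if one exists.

There is no such integer.

Apply Euler's criterion with the prime 43: 12 is a quadratic residue iff 12^21 ≡ 1 (mod 43), and a non-residue iff it is ≡ −1.
Squaring successively (mod 43): 12^2 = 144 ≡ 15; 12^4 ≡ 15² = 225 ≡ 10; 12^8 ≡ 10² = 100 ≡ 14; 12^16 ≡ 14² = 196 ≡ 24.
Since 21 = 16 + 4 + 1, 12^21 ≡ 24 · 10 · 12; multiplying out mod 43: 24·10 = 240 ≡ 25, then 25·12 = 300 ≡ 42. Thus 12^21 ≡ 42 ≡ −1 (mod 43).
The value −1 means 12 is a non-residue modulo 43, so n² ≡ 12 (mod 43) is impossible.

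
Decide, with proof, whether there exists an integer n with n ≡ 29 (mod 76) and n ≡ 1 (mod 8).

n = 105

Here gcd(76, 8) = 4, and both 29 and 1 leave remainder 1 mod 4, so the system is consistent.
Step through n = 29, 29 + 76, 29 + 2·76, …: the values 29, 105 reduce mod 8 to 5, 1. The value 105 hits 1.
Verify: 105 = 1·76 + 29 and 105 = 13·8 + 1. ✓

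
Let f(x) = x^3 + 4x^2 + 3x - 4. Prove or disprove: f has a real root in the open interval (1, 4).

No such root exists.

The endpoint values f(1) = 4 and f(4) = 136 are both positive. Claim: f(x) > 0 for every x in (1, 4).
Substitute x = 1 + u, where 0 < u < 3 on the interval. Expanding, f(1 + u) = u^3 + 7u^2 + 14u + 4.
All 4 nonzero coefficients of this polynomial in u are positive; hence for u > 0 the value is a sum of positive terms (the constant 4 among them).
So f is strictly positive on (1, 4); no root exists in the interval.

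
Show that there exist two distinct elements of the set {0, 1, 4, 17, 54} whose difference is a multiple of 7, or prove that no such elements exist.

Residues mod 7: 0↦0, 1↦1, 4↦4, 17↦3, 54↦5.
No residue repeats among the 5 elements, so no pair has difference ≡ 0 (mod 7).

No, no such pair exists.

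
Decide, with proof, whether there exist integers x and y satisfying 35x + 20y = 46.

Both 35 and 20 are divisible by gcd(35, 20) = 5, hence so is any combination 35x + 20y.
However 46 leaves remainder 1 on division by 5.
Hence no integers x, y satisfy the equation.

No, no such integers exist.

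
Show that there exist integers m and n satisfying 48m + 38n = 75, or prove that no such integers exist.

gcd(48, 38) = 2, so every integer of the form 48m + 38n is a multiple of 2.
But 75 is not a multiple of 2 (it leaves remainder 1).
So the equation is unsolvable over ℤ.

No such integers exist.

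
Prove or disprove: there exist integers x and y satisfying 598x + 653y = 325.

x = 469, y = -429

598 and 653 are coprime, so 598x + 653y ranges over all of ℤ.
Dividing repeatedly: 653 = 1·598 + 55, 598 = 10·55 + 48, 55 = 1·48 + 7, 48 = 6·7 + 6, 7 = 1·6 + 1, 6 = 6·1 + 0.
Unwinding: 1 = 7 − 1·6 = 7 − (48 − 6·7) = −48 + 7·7 = −48 + 7·(55 − 1·48) = 7·55 − 8·48 = 7·55 − 8·(598 − 10·55) = −8·598 + 87·55 = −8·598 + 87·(653 − 1·598) = 87·653 − 95·598, i.e. 598·(-95) + 653·87 = 1.
Multiplying through by 325: x = (-95)·325 = -30875, y = 87·325 = 28275 is a solution.
Shifting by a multiple of (653, −598) keeps it a solution: x = -30875 + 48·653 = 469, y = 28275 − 48·598 = -429.
Check: 598·469 + 653·(-429) = 280462 − 280137 = 325. ✓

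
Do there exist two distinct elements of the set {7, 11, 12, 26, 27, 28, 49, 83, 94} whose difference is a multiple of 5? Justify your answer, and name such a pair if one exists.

Both 7 and 12 leave remainder 2 on division by 5; their difference 5 = 1·5 is a multiple of 5.

Yes: 7 and 12.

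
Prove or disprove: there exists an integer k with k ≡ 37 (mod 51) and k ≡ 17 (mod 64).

k = 1873

gcd(51, 64) = 1, so the Chinese Remainder Theorem guarantees exactly one residue class mod 3264 satisfying both.
Any solution of the first congruence is k = 37 + 51t; substituting into the second, 51t ≡ 17 − 37 ≡ 44 (mod 64).
To invert 51 modulo 64: 64 = 1·51 + 13, 51 = 3·13 + 12, 13 = 1·12 + 1, 12 = 12·1 + 0, and unwinding, 1 = 13 − 1·12 = 13 − (51 − 3·13) = −51 + 4·13 = −51 + 4·(64 − 1·51) = 4·64 − 5·51. Thus 51⁻¹ ≡ -5 ≡ 59 (mod 64).
Multiplying by 59: t ≡ 59·44 = 2596 ≡ 36 (mod 64).
Taking t = 36 gives k = 37 + 51·36 = 1873.
Verify: 1873 = 36·51 + 37 and 1873 = 29·64 + 17. ✓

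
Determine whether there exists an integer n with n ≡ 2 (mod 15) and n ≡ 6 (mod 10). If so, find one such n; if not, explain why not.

Both moduli are multiples of 5 = gcd(15, 10), so any solution would satisfy n ≡ 2 and n ≡ 6 modulo 5 simultaneously.
However 2 ≡ 2 and 6 ≡ 1 (mod 5), and 2 ≠ 1.
Hence the system has no solution.

No, no such integer exists.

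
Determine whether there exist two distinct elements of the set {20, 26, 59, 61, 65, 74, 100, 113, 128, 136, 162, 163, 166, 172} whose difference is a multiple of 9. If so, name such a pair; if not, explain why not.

20 and 65 are such a pair.

Reduce each element mod 9: 20↦2, 26↦8, 59↦5, 61↦7, 65↦2, 74↦2, 100↦1, 113↦5, 128↦2, 136↦1, 162↦0, 163↦1, 166↦4, 172↦1. The residue 2 repeats (at 20 and 65), and 65 − 20 = 45 = 5·9.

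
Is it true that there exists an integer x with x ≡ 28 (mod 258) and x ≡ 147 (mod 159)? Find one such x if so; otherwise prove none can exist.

Both moduli are multiples of 3 = gcd(258, 159), so any solution would satisfy x ≡ 28 and x ≡ 147 modulo 3 simultaneously.
However 28 ≡ 1 and 147 ≡ 0 (mod 3), and 1 ≠ 0.
Hence the system has no solution.

There is no such integer.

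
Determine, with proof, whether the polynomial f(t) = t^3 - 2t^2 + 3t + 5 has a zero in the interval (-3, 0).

Yes, f has a root in the interval.

f(-3) = -49 and f(0) = 5, which have opposite signs.
Since f is a polynomial it is continuous on [-3, 0].
By the Intermediate Value Theorem f must vanish at some point of (-3, 0).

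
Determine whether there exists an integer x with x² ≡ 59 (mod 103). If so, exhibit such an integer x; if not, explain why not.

x = 33

Take x = 33. Then 33² = 1089 = 10·103 + 59, so 33² ≡ 59 (mod 103).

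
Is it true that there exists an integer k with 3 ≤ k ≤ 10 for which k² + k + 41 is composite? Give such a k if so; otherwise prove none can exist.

The values for k = 3, 4, …, 10 are 53, 61, 71, 83, 97, 113, 131, 151, and each of these is prime.
So no value in the range makes the expression composite.

There is no such integer k in that range.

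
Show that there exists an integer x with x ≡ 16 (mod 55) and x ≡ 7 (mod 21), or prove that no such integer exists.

The moduli 55 and 21 are coprime, so by the Chinese Remainder Theorem a unique solution modulo 1155 exists.
Any solution of the first congruence is x = 16 + 55t; substituting into the second, 55t ≡ 7 − 16 ≡ 12 (mod 21).
55 ≡ 13 (mod 21), so this reads 13t ≡ 12 (mod 21). Since 13·13 = 169 = 8·21 + 1, the inverse of 13 mod 21 is 13.
Multiplying by 13: t ≡ 13·12 = 156 ≡ 9 (mod 21).
Taking t = 9 gives x = 16 + 55·9 = 511.
Verify: 511 = 9·55 + 16 and 511 = 24·21 + 7. ✓

x = 511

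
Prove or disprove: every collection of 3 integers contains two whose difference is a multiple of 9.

Take the 3 consecutive integers 14, 15, 16: their residues mod 9 are all distinct because 3 ≤ 9.
No two share a residue, so no pair has difference divisible by 9; the claim fails for this set.

No, the set {14, 15, 16} is a counterexample.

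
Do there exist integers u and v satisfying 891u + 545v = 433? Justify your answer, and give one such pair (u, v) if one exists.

u = 258, v = -421

Since gcd(891, 545) = 1, every integer is an integer combination of 891 and 545.
Run the Euclidean algorithm on 891 and 545: 891 = 1·545 + 346, 545 = 1·346 + 199, 346 = 1·199 + 147, 199 = 1·147 + 52, 147 = 2·52 + 43, 52 = 1·43 + 9, 43 = 4·9 + 7, 9 = 1·7 + 2, 7 = 3·2 + 1, 2 = 2·1 + 0.
Back-substituting, 1 = 7 − 3·2 = 7 − 3·(9 − 1·7) = −3·9 + 4·7 = −3·9 + 4·(43 − 4·9) = 4·43 − 19·9 = 4·43 − 19·(52 − 1·43) = −19·52 + 23·43 = −19·52 + 23·(147 − 2·52) = 23·147 − 65·52 = 23·147 − 65·(199 − 1·147) = −65·199 + 88·147 = −65·199 + 88·(346 − 1·199) = 88·346 − 153·199 = 88·346 − 153·(545 − 1·346) = −153·545 + 241·346 = −153·545 + 241·(891 − 1·545) = 241·891 − 394·545; that is, 891·241 + 545·(-394) = 1.
Times 433: 891·104353 + 545·(-170602) = 433, so (104353, -170602) solves it.
Shifting by a multiple of (545, −891) keeps it a solution: u = 104353 − 191·545 = 258, v = -170602 + 191·891 = -421.
Check: 891·258 + 545·(-421) = 229878 − 229445 = 433. ✓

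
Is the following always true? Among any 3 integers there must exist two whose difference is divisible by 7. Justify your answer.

No, the set {14, 15, 16} is a counterexample.

Consider the 3 integers 14, 15, 16. They lie in distinct residue classes modulo 7, since 3 ≤ 7.
The differences between them range over 1, …, 2, none of which is divisible by 7.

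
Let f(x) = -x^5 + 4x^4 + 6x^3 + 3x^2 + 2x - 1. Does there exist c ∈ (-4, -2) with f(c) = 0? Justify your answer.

f has no root in that interval.

The endpoint values f(-4) = 1703 and f(-2) = 55 are both positive. Claim: f(x) > 0 for every x in (-4, -2).
Shift to the endpoint -2: with x = -2 − u (0 < u < 2), one computes f(-2 − u) = u^5 + 14u^4 + 66u^3 + 143u^2 + 146u + 55.
All 6 nonzero coefficients of this polynomial in u are positive; hence for u > 0 the value is a sum of positive terms (the constant 55 among them).
Therefore f(x) > 0 throughout (-4, -2), and f has no zero there.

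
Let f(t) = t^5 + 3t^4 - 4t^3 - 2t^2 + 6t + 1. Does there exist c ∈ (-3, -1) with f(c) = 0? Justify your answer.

Yes, f has a root in the interval.

f(-3) = 73 and f(-1) = -1, which have opposite signs.
f is continuous everywhere (it is a polynomial), in particular on [-3, -1].
The Intermediate Value Theorem then guarantees some c ∈ (-3, -1) with f(c) = 0.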